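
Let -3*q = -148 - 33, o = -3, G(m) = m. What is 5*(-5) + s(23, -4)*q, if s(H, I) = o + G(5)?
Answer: 287/3 ≈ 95.667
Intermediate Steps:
s(H, I) = 2 (s(H, I) = -3 + 5 = 2)
q = 181/3 (q = -(-148 - 33)/3 = -⅓*(-181) = 181/3 ≈ 60.333)
5*(-5) + s(23, -4)*q = 5*(-5) + 2*(181/3) = -25 + 362/3 = 287/3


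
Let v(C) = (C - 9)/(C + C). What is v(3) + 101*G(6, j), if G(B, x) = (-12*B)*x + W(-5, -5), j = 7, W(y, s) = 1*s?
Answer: -51410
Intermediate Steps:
v(C) = (-9 + C)/(2*C) (v(C) = (-9 + C)/((2*C)) = (-9 + C)*(1/(2*C)) = (-9 + C)/(2*C))
W(y, s) = s
G(B, x) = -5 - 12*B*x (G(B, x) = (-12*B)*x - 5 = -12*B*x - 5 = -5 - 12*B*x)
v(3) + 101*G(6, j) = (1/2)*(-9 + 3)/3 + 101*(-5 - 12*6*7) = (1/2)*(1/3)*(-6) + 101*(-5 - 504) = -1 + 101*(-509) = -1 - 51409 = -51410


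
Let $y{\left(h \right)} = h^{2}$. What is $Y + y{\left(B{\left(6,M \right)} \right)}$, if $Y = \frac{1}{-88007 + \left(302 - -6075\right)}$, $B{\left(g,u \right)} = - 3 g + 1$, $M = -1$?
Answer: $\frac{23591069}{81630} \approx 289.0$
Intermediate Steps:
$B{\left(g,u \right)} = 1 - 3 g$
$Y = - \frac{1}{81630}$ ($Y = \frac{1}{-88007 + \left(302 + 6075\right)} = \frac{1}{-88007 + 6377} = \frac{1}{-81630} = - \frac{1}{81630} \approx -1.225 \cdot 10^{-5}$)
$Y + y{\left(B{\left(6,M \right)} \right)} = - \frac{1}{81630} + \left(1 - 18\right)^{2} = - \frac{1}{81630} + \left(-17\right)^{2} = - \frac{1}{81630} + 289 = \frac{23591069}{81630}$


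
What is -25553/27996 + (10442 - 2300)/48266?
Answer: -502698833/675627468 ≈ -0.74405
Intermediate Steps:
-25553/27996 + (10442 - 2300)/48266 = -25553*1/27996 + 8142*(1/48266) = -25553/27996 + 4071/24133 = -502698833/675627468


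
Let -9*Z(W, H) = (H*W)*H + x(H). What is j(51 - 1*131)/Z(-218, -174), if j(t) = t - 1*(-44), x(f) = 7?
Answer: -324/6600161 ≈ -4.9090e-5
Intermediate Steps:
j(t) = 44 + t (j(t) = t + 44 = 44 + t)
Z(W, H) = -7/9 - W*H²/9 (Z(W, H) = -((H*W)*H + 7)/9 = -(W*H² + 7)/9 = -(7 + W*H²)/9 = -7/9 - W*H²/9)
j(51 - 1*131)/Z(-218, -174) = (44 + (51 - 1*131))/(-7/9 - ⅑*(-218)*(-174)²) = (44 + (51 - 131))/(-7/9 - ⅑*(-218)*30276) = (44 - 80)/(-7/9 + 733352) = -36/6600161/9 = -36*9/6600161 = -324/6600161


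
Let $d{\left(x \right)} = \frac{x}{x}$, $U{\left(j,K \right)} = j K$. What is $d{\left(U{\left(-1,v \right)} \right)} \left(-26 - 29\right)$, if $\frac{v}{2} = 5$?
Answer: $-55$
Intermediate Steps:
$v = 10$ ($v = 2 \cdot 5 = 10$)
$U{\left(j,K \right)} = K j$
$d{\left(x \right)} = 1$
$d{\left(U{\left(-1,v \right)} \right)} \left(-26 - 29\right) = 1 \left(-26 - 29\right) = 1 \left(-55\right) = -55$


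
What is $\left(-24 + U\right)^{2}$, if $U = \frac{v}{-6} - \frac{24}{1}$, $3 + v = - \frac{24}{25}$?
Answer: $\frac{5602689}{2500} \approx 2241.1$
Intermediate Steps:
$v = - \frac{99}{25}$ ($v = -3 - \frac{24}{25} = - \frac{99}{25} \approx -3.96$)
$U = - \frac{1167}{50}$ ($U = - \frac{99}{25 \left(-6\right)} - \frac{24}{1} = \left(- \frac{99}{25}\right) \left(- \frac{1}{6}\right) - 24 = \frac{33}{50} - 24 = - \frac{1167}{50} \approx -23.34$)
$\left(-24 + U\right)^{2} = \left(-24 - \frac{1167}{50}\right)^{2} = \left(- \frac{2367}{50}\right)^{2} = \frac{5602689}{2500}$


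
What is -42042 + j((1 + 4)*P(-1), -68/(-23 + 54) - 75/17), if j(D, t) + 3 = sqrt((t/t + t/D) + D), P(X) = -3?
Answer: -42045 + I*sqrt(847329045)/7905 ≈ -42045.0 + 3.6823*I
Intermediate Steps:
j(D, t) = -3 + sqrt(1 + D + t/D) (j(D, t) = -3 + sqrt((t/t + t/D) + D) = -3 + sqrt((1 + t/D) + D) = -3 + sqrt(1 + D + t/D))
-42042 + j((1 + 4)*P(-1), -68/(-23 + 54) - 75/17) = -42042 + (-3 + sqrt(1 + (1 + 4)*(-3) + (-68/(-23 + 54) - 75/17)/(((1 + 4)*(-3))))) = -42042 + (-3 + sqrt(1 + 5*(-3) + (-68/31 - 75*1/17)/((5*(-3))))) = -42042 + (-3 + sqrt(1 - 15 + (-68*1/31 - 75/17)/(-15))) = -42042 + (-3 + sqrt(1 - 15 + (-68/31 - 75/17)*(-1/15))) = -42042 + (-3 + sqrt(1 - 15 - 3481/527*(-1/15))) = -42042 + (-3 + sqrt(1 - 15 + 3481/7905)) = -42042 + (-3 + sqrt(-107189/7905)) = -42042 + (-3 + I*sqrt(847329045)/7905) = -42045 + I*sqrt(847329045)/7905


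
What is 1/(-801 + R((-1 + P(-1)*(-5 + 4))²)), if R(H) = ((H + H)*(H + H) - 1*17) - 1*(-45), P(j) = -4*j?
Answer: 1/1727 ≈ 0.00057904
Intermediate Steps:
R(H) = 28 + 4*H² (R(H) = ((2*H)*(2*H) - 17) + 45 = (4*H² - 17) + 45 = (-17 + 4*H²) + 45 = 28 + 4*H²)
1/(-801 + R((-1 + P(-1)*(-5 + 4))²)) = 1/(-801 + (28 + 4*((-1 + (-4*(-1))*(-5 + 4))²)²)) = 1/(-801 + (28 + 4*((-1 + 4*(-1))²)²)) = 1/(-801 + (28 + 4*((-1 - 4)²)²)) = 1/(-801 + (28 + 4*((-5)²)²)) = 1/(-801 + (28 + 4*25²)) = 1/(-801 + (28 + 4*625)) = 1/(-801 + (28 + 2500)) = 1/(-801 + 2528) = 1/1727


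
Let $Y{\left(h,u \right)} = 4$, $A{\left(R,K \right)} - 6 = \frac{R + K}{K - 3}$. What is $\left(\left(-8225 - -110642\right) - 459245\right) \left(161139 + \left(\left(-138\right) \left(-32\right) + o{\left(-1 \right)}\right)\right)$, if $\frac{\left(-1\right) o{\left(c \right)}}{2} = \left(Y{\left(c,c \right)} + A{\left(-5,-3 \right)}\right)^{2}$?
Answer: $- \frac{530846949524}{9} \approx -5.8983 \cdot 10^{10}$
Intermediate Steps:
$A{\left(R,K \right)} = 6 + \frac{K + R}{-3 + K}$ ($A{\left(R,K \right)} = 6 + \frac{R + K}{K - 3} = 6 + \frac{K + R}{-3 + K}$)
$o{\left(c \right)} = - \frac{2312}{9}$ ($o{\left(c \right)} = - 2 \left(4 + \frac{-18 - 5 + 7 \left(-3\right)}{-3 - 3}\right)^{2} = - 2 \left(4 + \frac{-18 - 5 - 21}{-6}\right)^{2} = - 2 \left(4 - - \frac{22}{3}\right)^{2} = - 2 \left(4 + \frac{22}{3}\right)^{2} = - 2 \left(\frac{34}{3}\right)^{2} = \left(-2\right) \frac{1156}{9} = - \frac{2312}{9}$)
$\left(\left(-8225 - -110642\right) - 459245\right) \left(161139 + \left(\left(-138\right) \left(-32\right) + o{\left(-1 \right)}\right)\right) = \left(\left(-8225 - -110642\right) - 459245\right) \left(161139 - - \frac{37432}{9}\right) = \left(\left(-8225 + 110642\right) - 459245\right) \left(161139 + \left(4416 - \frac{2312}{9}\right)\right) = \left(102417 - 459245\right) \left(161139 + \frac{37432}{9}\right) = \left(-356828\right) \frac{1487683}{9} = - \frac{530846949524}{9}$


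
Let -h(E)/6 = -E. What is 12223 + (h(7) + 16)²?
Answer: 15587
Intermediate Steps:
h(E) = 6*E (h(E) = -(-6)*E = 6*E)
12223 + (h(7) + 16)² = 12223 + (6*7 + 16)² = 12223 + (42 + 16)² = 12223 + 58² = 12223 + 3364 = 15587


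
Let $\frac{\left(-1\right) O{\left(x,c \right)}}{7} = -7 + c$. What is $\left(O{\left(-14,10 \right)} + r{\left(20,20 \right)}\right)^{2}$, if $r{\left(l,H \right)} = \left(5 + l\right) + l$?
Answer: $576$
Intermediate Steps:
$O{\left(x,c \right)} = 49 - 7 c$ ($O{\left(x,c \right)} = - 7 \left(-7 + c\right) = 49 - 7 c$)
$r{\left(l,H \right)} = 5 + 2 l$
$\left(O{\left(-14,10 \right)} + r{\left(20,20 \right)}\right)^{2} = \left(\left(49 - 70\right) + \left(5 + 2 \cdot 20\right)\right)^{2} = \left(\left(49 - 70\right) + \left(5 + 40\right)\right)^{2} = \left(-21 + 45\right)^{2} = 24^{2} = 576$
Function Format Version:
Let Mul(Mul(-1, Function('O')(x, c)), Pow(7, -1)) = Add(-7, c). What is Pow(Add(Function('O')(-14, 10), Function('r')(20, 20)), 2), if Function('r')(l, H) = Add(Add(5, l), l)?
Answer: 576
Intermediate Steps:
Function('O')(x, c) = Add(49, Mul(-7, c)) (Function('O')(x, c) = Mul(-7, Add(-7, c)) = Add(49, Mul(-7, c)))
Function('r')(l, H) = Add(5, Mul(2, l))
Pow(Add(Function('O')(-14, 10), Function('r')(20, 20)), 2) = Pow(Add(Add(49, Mul(-7, 10)), Add(5, Mul(2, 20))), 2) = Pow(Add(Add(49, -70), Add(5, 40)), 2) = Pow(Add(-21, 45), 2) = Pow(24, 2) = 576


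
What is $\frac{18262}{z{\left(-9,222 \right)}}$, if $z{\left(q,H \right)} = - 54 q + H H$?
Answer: $\frac{9131}{24885} \approx 0.36693$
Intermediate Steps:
$z{\left(q,H \right)} = H^{2} - 54 q$ ($z{\left(q,H \right)} = - 54 q + H^{2} = H^{2} - 54 q$)
$\frac{18262}{z{\left(-9,222 \right)}} = \frac{18262}{222^{2} - -486} = \frac{18262}{49284 + 486} = \frac{18262}{49770} = 18262 \cdot \frac{1}{49770} = \frac{9131}{24885}$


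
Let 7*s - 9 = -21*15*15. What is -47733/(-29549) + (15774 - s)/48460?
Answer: 4310181/2204930 ≈ 1.9548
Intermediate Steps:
s = -4716/7 (s = 9/7 + (-21*15*15)/7 = 9/7 + (-315*15)/7 = 9/7 + (1/7)*(-4725) = 9/7 - 675 = -4716/7 ≈ -673.71)
-47733/(-29549) + (15774 - s)/48460 = -47733/(-29549) + (15774 - 1*(-4716/7))/48460 = -47733*(-1/29549) + (15774 + 4716/7)*(1/48460) = 21/13 + (115134/7)*(1/48460) = 21/13 + 57567/169610 = 4310181/2204930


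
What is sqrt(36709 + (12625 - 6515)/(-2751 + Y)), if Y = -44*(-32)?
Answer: sqrt(66201945411)/1343 ≈ 191.58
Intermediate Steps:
Y = 1408
sqrt(36709 + (12625 - 6515)/(-2751 + Y)) = sqrt(36709 + (12625 - 6515)/(-2751 + 1408)) = sqrt(36709 + 6110/(-1343)) = sqrt(36709 + 6110*(-1/1343)) = sqrt(36709 - 6110/1343) = sqrt(49294077/1343) = sqrt(66201945411)/1343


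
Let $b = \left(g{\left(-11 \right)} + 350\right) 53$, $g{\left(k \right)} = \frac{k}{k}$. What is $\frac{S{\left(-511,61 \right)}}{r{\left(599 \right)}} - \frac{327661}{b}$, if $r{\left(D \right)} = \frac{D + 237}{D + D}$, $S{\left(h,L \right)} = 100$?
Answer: $\frac{488678701}{3888027} \approx 125.69$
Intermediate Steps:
$g{\left(k \right)} = 1$
$b = 18603$ ($b = \left(1 + 350\right) 53 = 351 \cdot 53 = 18603$)
$r{\left(D \right)} = \frac{237 + D}{2 D}$
$\frac{S{\left(-511,61 \right)}}{r{\left(599 \right)}} - \frac{327661}{b} = \frac{100}{\frac{1}{2} \cdot \frac{1}{599} \left(237 + 599\right)} - \frac{327661}{18603} = \frac{100}{\frac{1}{2} \cdot \frac{1}{599} \cdot 836} - \frac{327661}{18603} = \frac{100}{\frac{418}{599}} - \frac{327661}{18603} = 100 \cdot \frac{599}{418} - \frac{327661}{18603} = \frac{29950}{209} - \frac{327661}{18603} = \frac{488678701}{3888027}$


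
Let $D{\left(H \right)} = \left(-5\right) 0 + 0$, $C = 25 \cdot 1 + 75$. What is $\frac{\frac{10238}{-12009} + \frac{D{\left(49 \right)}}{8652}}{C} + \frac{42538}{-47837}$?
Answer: $- \frac{25786819703}{28723726650} \approx -0.89775$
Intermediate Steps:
$C = 100$ ($C = 25 + 75 = 100$)
$D{\left(H \right)} = 0$ ($D{\left(H \right)} = 0 + 0 = 0$)
$\frac{\frac{10238}{-12009} + \frac{D{\left(49 \right)}}{8652}}{C} + \frac{42538}{-47837} = \frac{\frac{10238}{-12009} + \frac{0}{8652}}{100} + \frac{42538}{-47837} = \left(10238 \left(- \frac{1}{12009}\right) + 0 \cdot \frac{1}{8652}\right) \frac{1}{100} + 42538 \left(- \frac{1}{47837}\right) = \left(- \frac{10238}{12009} + 0\right) \frac{1}{100} - \frac{42538}{47837} = \left(- \frac{10238}{12009}\right) \frac{1}{100} - \frac{42538}{47837} = - \frac{5119}{600450} - \frac{42538}{47837} = - \frac{25786819703}{28723726650}$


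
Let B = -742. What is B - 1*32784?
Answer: -33526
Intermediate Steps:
B - 1*32784 = -742 - 1*32784 = -742 - 32784 = -33526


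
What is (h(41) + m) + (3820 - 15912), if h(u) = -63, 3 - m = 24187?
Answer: -36339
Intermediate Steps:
m = -24184 (m = 3 - 1*24187 = 3 - 24187 = -24184)
(h(41) + m) + (3820 - 15912) = (-63 - 24184) + (3820 - 15912) = -24247 - 12092 = -36339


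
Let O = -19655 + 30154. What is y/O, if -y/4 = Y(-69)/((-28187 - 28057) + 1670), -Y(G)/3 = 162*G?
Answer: 67068/286486213 ≈ 0.00023411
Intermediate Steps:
Y(G) = -486*G
y = 67068/27287 (y = -4*(-486*(-69))/((-28187 - 28057) + 1670) = -134136/(-56244 + 1670) = -134136/(-54574) = -134136*(-1)/54574 = -4*(-16767/27287) = 67068/27287 ≈ 2.4579)
O = 10499
y/O = (67068/27287)/10499 = (67068/27287)*(1/10499) = 67068/286486213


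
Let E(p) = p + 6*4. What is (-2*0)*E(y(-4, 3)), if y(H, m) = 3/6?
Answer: 0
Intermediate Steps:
y(H, m) = ½ (y(H, m) = 3*(⅙) = ½)
E(p) = 24 + p (E(p) = p + 24 = 24 + p)
(-2*0)*E(y(-4, 3)) = (-2*0)*(24 + ½) = 0*(49/2) = 0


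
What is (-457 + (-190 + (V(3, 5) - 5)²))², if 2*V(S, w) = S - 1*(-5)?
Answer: 417316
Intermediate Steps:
V(S, w) = 5/2 + S/2 (V(S, w) = (S - 1*(-5))/2 = (S + 5)/2 = (5 + S)/2 = 5/2 + S/2)
(-457 + (-190 + (V(3, 5) - 5)²))² = (-457 + (-190 + ((5/2 + (½)*3) - 5)²))² = (-457 + (-190 + ((5/2 + 3/2) - 5)²))² = (-457 + (-190 + (4 - 5)²))² = (-457 + (-190 + (-1)²))² = (-457 + (-190 + 1))² = (-457 - 189)² = (-646)² = 417316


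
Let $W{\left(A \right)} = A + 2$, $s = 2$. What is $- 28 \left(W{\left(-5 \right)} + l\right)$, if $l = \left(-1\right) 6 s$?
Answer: $420$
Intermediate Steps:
$l = -12$ ($l = \left(-1\right) 6 \cdot 2 = \left(-6\right) 2 = -12$)
$W{\left(A \right)} = 2 + A$
$- 28 \left(W{\left(-5 \right)} + l\right) = - 28 \left(\left(2 - 5\right) - 12\right) = - 28 \left(-3 - 12\right) = \left(-28\right) \left(-15\right) = 420$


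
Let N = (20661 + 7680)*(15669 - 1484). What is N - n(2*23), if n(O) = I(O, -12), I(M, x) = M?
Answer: 402017039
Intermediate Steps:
n(O) = O
N = 402017085 (N = 28341*14185 = 402017085)
N - n(2*23) = 402017085 - 2*23 = 402017085 - 1*46 = 402017085 - 46 = 402017039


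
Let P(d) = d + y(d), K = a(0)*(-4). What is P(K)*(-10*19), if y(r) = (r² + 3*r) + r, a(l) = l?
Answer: 0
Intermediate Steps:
K = 0 (K = 0*(-4) = 0)
y(r) = r² + 4*r
P(d) = d + d*(4 + d)
P(K)*(-10*19) = (0*(5 + 0))*(-10*19) = (0*5)*(-190) = 0*(-190) = 0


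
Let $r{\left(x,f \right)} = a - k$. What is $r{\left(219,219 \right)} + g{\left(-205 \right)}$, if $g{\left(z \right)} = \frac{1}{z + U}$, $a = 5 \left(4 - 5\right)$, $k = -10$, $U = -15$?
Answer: $\frac{1099}{220} \approx 4.9955$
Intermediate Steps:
$a = -5$ ($a = 5 \left(-1\right) = -5$)
$r{\left(x,f \right)} = 5$ ($r{\left(x,f \right)} = -5 - -10 = -5 + 10 = 5$)
$g{\left(z \right)} = \frac{1}{-15 + z}$ ($g{\left(z \right)} = \frac{1}{z - 15} = \frac{1}{-15 + z}$)
$r{\left(219,219 \right)} + g{\left(-205 \right)} = 5 + \frac{1}{-15 - 205} = 5 + \frac{1}{-220} = 5 - \frac{1}{220} = \frac{1099}{220}$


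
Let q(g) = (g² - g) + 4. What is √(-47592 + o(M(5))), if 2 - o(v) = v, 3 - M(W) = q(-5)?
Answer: I*√47559 ≈ 218.08*I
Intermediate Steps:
q(g) = 4 + g² - g
M(W) = -31 (M(W) = 3 - (4 + (-5)² - 1*(-5)) = 3 - (4 + 25 + 5) = 3 - 1*34 = 3 - 34 = -31)
o(v) = 2 - v
√(-47592 + o(M(5))) = √(-47592 + (2 - 1*(-31))) = √(-47592 + (2 + 31)) = √(-47592 + 33) = √(-47559) = I*√47559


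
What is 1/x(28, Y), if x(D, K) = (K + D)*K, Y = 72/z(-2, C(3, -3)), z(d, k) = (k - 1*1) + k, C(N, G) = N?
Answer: 25/15264 ≈ 0.0016378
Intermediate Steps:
z(d, k) = -1 + 2*k (z(d, k) = (k - 1) + k = (-1 + k) + k = -1 + 2*k)
Y = 72/5 (Y = 72/(-1 + 2*3) = 72/(-1 + 6) = 72/5 ≈ 14.400)
x(D, K) = K*(D + K) (x(D, K) = (D + K)*K = K*(D + K))
1/x(28, Y) = 1/(72*(28 + 72/5)/5) = 1/((72/5)*(212/5)) = 1/(15264/25) = 25/15264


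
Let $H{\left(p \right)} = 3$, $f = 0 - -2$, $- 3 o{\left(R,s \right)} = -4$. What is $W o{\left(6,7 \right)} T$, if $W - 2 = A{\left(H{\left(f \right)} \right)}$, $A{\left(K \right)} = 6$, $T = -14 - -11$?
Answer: $-32$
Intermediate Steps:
$o{\left(R,s \right)} = \frac{4}{3}$ ($o{\left(R,s \right)} = \left(- \frac{1}{3}\right) \left(-4\right) = \frac{4}{3}$)
$T = -3$ ($T = -14 + 11 = -3$)
$f = 2$ ($f = 0 + 2 = 2$)
$W = 8$ ($W = 2 + 6 = 8$)
$W o{\left(6,7 \right)} T = 8 \cdot \frac{4}{3} \left(-3\right) = \frac{32}{3} \left(-3\right) = -32$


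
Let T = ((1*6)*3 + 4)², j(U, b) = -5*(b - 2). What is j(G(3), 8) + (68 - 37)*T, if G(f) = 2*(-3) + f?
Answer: 14974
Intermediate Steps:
G(f) = -6 + f
j(U, b) = 10 - 5*b (j(U, b) = -5*(-2 + b) = 10 - 5*b)
T = 484 (T = (6*3 + 4)² = (18 + 4)² = 22² = 484)
j(G(3), 8) + (68 - 37)*T = (10 - 5*8) + (68 - 37)*484 = (10 - 40) + 31*484 = -30 + 15004 = 14974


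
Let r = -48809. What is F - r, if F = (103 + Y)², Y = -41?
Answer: 52653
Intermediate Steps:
F = 3844 (F = (103 - 41)² = 62² = 3844)
F - r = 3844 - 1*(-48809) = 3844 + 48809 = 52653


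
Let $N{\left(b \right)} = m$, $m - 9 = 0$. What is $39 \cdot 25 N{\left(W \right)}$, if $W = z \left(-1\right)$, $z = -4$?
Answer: $8775$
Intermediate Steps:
$m = 9$ ($m = 9 + 0 = 9$)
$W = 4$ ($W = \left(-4\right) \left(-1\right) = 4$)
$N{\left(b \right)} = 9$
$39 \cdot 25 N{\left(W \right)} = 39 \cdot 25 \cdot 9 = 975 \cdot 9 = 8775$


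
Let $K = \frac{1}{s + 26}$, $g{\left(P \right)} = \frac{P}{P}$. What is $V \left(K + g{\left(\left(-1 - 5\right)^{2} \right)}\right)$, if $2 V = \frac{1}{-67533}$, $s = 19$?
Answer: $- \frac{23}{3038985} \approx -7.5683 \cdot 10^{-6}$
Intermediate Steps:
$g{\left(P \right)} = 1$
$V = - \frac{1}{135066}$ ($V = \frac{1}{2 \left(-67533\right)} = \frac{1}{2} \left(- \frac{1}{67533}\right) = - \frac{1}{135066} \approx -7.4038 \cdot 10^{-6}$)
$K = \frac{1}{45}$ ($K = \frac{1}{19 + 26} = \frac{1}{45} \approx 0.022222$)
$V \left(K + g{\left(\left(-1 - 5\right)^{2} \right)}\right) = - \frac{\frac{1}{45} + 1}{135066} = \left(- \frac{1}{135066}\right) \frac{46}{45} = - \frac{23}{3038985}$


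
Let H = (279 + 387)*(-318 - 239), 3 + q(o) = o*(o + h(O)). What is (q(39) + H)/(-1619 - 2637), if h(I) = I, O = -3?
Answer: 369561/4256 ≈ 86.833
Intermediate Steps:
q(o) = -3 + o*(-3 + o) (q(o) = -3 + o*(o - 3) = -3 + o*(-3 + o))
H = -370962 (H = 666*(-557) = -370962)
(q(39) + H)/(-1619 - 2637) = ((-3 + 39² - 3*39) - 370962)/(-1619 - 2637) = ((-3 + 1521 - 117) - 370962)/(-4256) = (1401 - 370962)*(-1/4256) = -369561*(-1/4256) = 369561/4256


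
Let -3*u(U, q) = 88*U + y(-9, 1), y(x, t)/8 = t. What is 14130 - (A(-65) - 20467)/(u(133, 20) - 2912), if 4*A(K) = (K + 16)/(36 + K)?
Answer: 11169595157/790656 ≈ 14127.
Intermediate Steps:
A(K) = (16 + K)/(4*(36 + K)) (A(K) = ((K + 16)/(36 + K))/4 = ((16 + K)/(36 + K))/4 = (16 + K)/(4*(36 + K)))
y(x, t) = 8*t
u(U, q) = -8/3 - 88*U/3 (u(U, q) = -(88*U + 8*1)/3 = -(88*U + 8)/3 = -(8 + 88*U)/3 = -8/3 - 88*U/3)
14130 - (A(-65) - 20467)/(u(133, 20) - 2912) = 14130 - ((16 - 65)/(4*(36 - 65)) - 20467)/((-8/3 - 88/3*133) - 2912) = 14130 - ((1/4)*(-49)/(-29) - 20467)/((-8/3 - 11704/3) - 2912) = 14130 - ((1/4)*(-1/29)*(-49) - 20467)/(-3904 - 2912) = 14130 - (49/116 - 20467)/(-6816) = 14130 - (-2374123)*(-1)/(116*6816) = 14130 - 1*2374123/790656 = 14130 - 2374123/790656 = 11169595157/790656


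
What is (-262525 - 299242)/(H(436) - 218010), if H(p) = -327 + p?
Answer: 561767/217901 ≈ 2.5781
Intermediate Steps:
(-262525 - 299242)/(H(436) - 218010) = (-262525 - 299242)/((-327 + 436) - 218010) = -561767/(109 - 218010) = -561767/(-217901) = -561767*(-1/217901) = 561767/217901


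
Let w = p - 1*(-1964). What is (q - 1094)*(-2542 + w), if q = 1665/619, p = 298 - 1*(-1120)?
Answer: -567437640/619 ≈ -9.1670e+5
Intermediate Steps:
p = 1418 (p = 298 + 1120 = 1418)
w = 3382 (w = 1418 - 1*(-1964) = 1418 + 1964 = 3382)
q = 1665/619 (q = 1665*(1/619) = 1665/619 ≈ 2.6898)
(q - 1094)*(-2542 + w) = (1665/619 - 1094)*(-2542 + 3382) = -675521/619*840 = -567437640/619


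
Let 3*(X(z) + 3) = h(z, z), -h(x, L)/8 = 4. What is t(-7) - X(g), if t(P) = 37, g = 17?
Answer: 152/3 ≈ 50.667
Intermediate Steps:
h(x, L) = -32 (h(x, L) = -8*4 = -32)
X(z) = -41/3 (X(z) = -3 + (⅓)*(-32) = -3 - 32/3 = -41/3)
t(-7) - X(g) = 37 - 1*(-41/3) = 37 + 41/3 = 152/3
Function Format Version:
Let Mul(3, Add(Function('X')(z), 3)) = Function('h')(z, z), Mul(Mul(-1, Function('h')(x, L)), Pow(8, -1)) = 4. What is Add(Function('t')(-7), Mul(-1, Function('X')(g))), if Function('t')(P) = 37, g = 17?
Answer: Rational(152, 3) ≈ 50.667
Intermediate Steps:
Function('h')(x, L) = -32 (Function('h')(x, L) = Mul(-8, 4) = -32)
Function('X')(z) = Rational(-41, 3) (Function('X')(z) = Add(-3, Mul(Rational(1, 3), -32)) = Add(-3, Rational(-32, 3)) = Rational(-41, 3))
Add(Function('t')(-7), Mul(-1, Function('X')(g))) = Add(37, Mul(-1, Rational(-41, 3))) = Add(37, Rational(41, 3)) = Rational(152, 3)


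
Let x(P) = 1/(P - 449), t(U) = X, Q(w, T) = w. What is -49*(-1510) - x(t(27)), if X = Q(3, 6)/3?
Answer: 33147521/448 ≈ 73990.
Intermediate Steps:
X = 1 (X = 3/3 = 3*(⅓) = 1)
t(U) = 1
x(P) = 1/(-449 + P)
-49*(-1510) - x(t(27)) = -49*(-1510) - 1/(-449 + 1) = 73990 - 1/(-448) = 73990 - 1*(-1/448) = 73990 + 1/448 = 33147521/448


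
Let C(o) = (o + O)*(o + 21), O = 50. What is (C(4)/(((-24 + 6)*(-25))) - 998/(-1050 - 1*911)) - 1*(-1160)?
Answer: 2281641/1961 ≈ 1163.5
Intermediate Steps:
C(o) = (21 + o)*(50 + o) (C(o) = (o + 50)*(o + 21) = (50 + o)*(21 + o) = (21 + o)*(50 + o))
(C(4)/(((-24 + 6)*(-25))) - 998/(-1050 - 1*911)) - 1*(-1160) = ((1050 + 4**2 + 71*4)/(((-24 + 6)*(-25))) - 998/(-1050 - 1*911)) - 1*(-1160) = ((1050 + 16 + 284)/((-18*(-25))) - 998/(-1050 - 911)) + 1160 = (1350/450 - 998/(-1961)) + 1160 = (1350*(1/450) - 998*(-1/1961)) + 1160 = (3 + 998/1961) + 1160 = 6881/1961 + 1160 = 2281641/1961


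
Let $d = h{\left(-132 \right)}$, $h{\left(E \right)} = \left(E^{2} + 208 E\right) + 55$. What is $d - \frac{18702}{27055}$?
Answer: $- \frac{269946437}{27055} \approx -9977.7$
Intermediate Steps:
$h{\left(E \right)} = 55 + E^{2} + 208 E$
$d = -9977$ ($d = 55 + \left(-132\right)^{2} + 208 \left(-132\right) = 55 + 17424 - 27456 = -9977$)
$d - \frac{18702}{27055} = -9977 - \frac{18702}{27055} = - \frac{269946437}{27055}$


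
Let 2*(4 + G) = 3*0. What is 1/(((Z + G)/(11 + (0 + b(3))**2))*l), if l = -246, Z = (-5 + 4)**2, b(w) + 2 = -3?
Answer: 2/41 ≈ 0.048781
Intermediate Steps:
b(w) = -5 (b(w) = -2 - 3 = -5)
G = -4 (G = -4 + (3*0)/2 = -4 + (1/2)*0 = -4 + 0 = -4)
Z = 1 (Z = (-1)**2 = 1)
1/(((Z + G)/(11 + (0 + b(3))**2))*l) = 1/(((1 - 4)/(11 + (0 - 5)**2))*(-246)) = 1/(-3/(11 + (-5)**2)*(-246)) = 1/(-3/(11 + 25)*(-246)) = 1/(-3/36*(-246)) = 1/(-3*1/36*(-246)) = 1/(-1/12*(-246)) = 1/(41/2) = 2/41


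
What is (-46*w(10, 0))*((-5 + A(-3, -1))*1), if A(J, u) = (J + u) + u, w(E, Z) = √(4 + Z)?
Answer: 920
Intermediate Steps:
A(J, u) = J + 2*u
(-46*w(10, 0))*((-5 + A(-3, -1))*1) = (-46*√(4 + 0))*((-5 + (-3 + 2*(-1)))*1) = (-46*√4)*((-5 + (-3 - 2))*1) = (-46*2)*((-5 - 5)*1) = -(-920) = -92*(-10) = 920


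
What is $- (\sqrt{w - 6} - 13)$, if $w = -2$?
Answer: $13 - 2 i \sqrt{2} \approx 13.0 - 2.8284 i$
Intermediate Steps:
$- (\sqrt{w - 6} - 13) = - (\sqrt{-2 - 6} - 13) = - (\sqrt{-8} - 13) = - (2 i \sqrt{2} - 13) = - (-13 + 2 i \sqrt{2}) = 13 - 2 i \sqrt{2}$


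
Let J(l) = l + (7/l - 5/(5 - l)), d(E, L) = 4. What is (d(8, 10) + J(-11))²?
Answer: 1957201/30976 ≈ 63.184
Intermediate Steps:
J(l) = l - 5/(5 - l) + 7/l (J(l) = l + (-5/(5 - l) + 7/l) = l - 5/(5 - l) + 7/l)
(d(8, 10) + J(-11))² = (4 + (-35 + (-11)³ - 5*(-11)² + 12*(-11))/((-11)*(-5 - 11)))² = (4 - 1/11*(-35 - 1331 - 5*121 - 132)/(-16))² = (4 - 1/11*(-1/16)*(-35 - 1331 - 605 - 132))² = (4 - 1/11*(-1/16)*(-2103))² = (4 - 2103/176)² = (-1399/176)² = 1957201/30976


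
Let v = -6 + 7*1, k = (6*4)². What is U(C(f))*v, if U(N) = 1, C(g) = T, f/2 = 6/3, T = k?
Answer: 1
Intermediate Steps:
k = 576 (k = 24² = 576)
T = 576
f = 4 (f = 2*(6/3) = 2*(6*(⅓)) = 2*2 = 4)
C(g) = 576
v = 1 (v = -6 + 7 = 1)
U(C(f))*v = 1*1 = 1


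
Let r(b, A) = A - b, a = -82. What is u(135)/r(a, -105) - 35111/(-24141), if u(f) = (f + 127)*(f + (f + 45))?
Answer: -1991549177/555243 ≈ -3586.8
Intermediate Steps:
u(f) = (45 + 2*f)*(127 + f) (u(f) = (127 + f)*(f + (45 + f)) = (127 + f)*(45 + 2*f) = (45 + 2*f)*(127 + f))
u(135)/r(a, -105) - 35111/(-24141) = (5715 + 2*135**2 + 299*135)/(-105 - 1*(-82)) - 35111/(-24141) = (5715 + 2*18225 + 40365)/(-105 + 82) - 35111*(-1/24141) = (5715 + 36450 + 40365)/(-23) + 35111/24141 = 82530*(-1/23) + 35111/24141 = -82530/23 + 35111/24141 = -1991549177/555243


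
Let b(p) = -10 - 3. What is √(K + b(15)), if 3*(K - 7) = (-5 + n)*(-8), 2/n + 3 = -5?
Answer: 2*√2 ≈ 2.8284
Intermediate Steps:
n = -¼ (n = 2/(-3 - 5) = 2/(-8) = 2*(-⅛) = -¼ ≈ -0.25000)
b(p) = -13
K = 21 (K = 7 + ((-5 - ¼)*(-8))/3 = 7 + (-21/4*(-8))/3 = 7 + (⅓)*42 = 7 + 14 = 21)
√(K + b(15)) = √(21 - 13) = √8 = 2*√2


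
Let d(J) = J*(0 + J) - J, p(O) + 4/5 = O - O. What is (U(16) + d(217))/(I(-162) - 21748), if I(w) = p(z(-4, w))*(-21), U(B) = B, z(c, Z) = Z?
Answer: -29305/13582 ≈ -2.1576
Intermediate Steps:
p(O) = -⅘ (p(O) = -⅘ + (O - O) = -⅘ + 0 = -⅘)
I(w) = 84/5 (I(w) = -⅘*(-21) = 84/5)
d(J) = J² - J (d(J) = J*J - J = J² - J)
(U(16) + d(217))/(I(-162) - 21748) = (16 + 217*(-1 + 217))/(84/5 - 21748) = (16 + 217*216)/(-108656/5) = (16 + 46872)*(-5/108656) = 46888*(-5/108656) = -29305/13582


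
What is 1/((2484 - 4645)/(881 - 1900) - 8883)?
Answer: -1019/9049616 ≈ -0.00011260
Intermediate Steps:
1/((2484 - 4645)/(881 - 1900) - 8883) = 1/(-2161/(-1019) - 8883) = 1/(-2161*(-1/1019) - 8883) = 1/(2161/1019 - 8883) = 1/(-9049616/1019) = -1019/9049616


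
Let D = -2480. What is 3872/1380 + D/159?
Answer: -233896/18285 ≈ -12.792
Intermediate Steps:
3872/1380 + D/159 = 3872/1380 - 2480/159 = 3872*(1/1380) - 2480*1/159 = 968/345 - 2480/159 = -233896/18285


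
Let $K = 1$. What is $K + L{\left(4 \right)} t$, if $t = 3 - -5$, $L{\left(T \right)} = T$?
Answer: $33$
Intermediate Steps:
$t = 8$ ($t = 3 + 5 = 8$)
$K + L{\left(4 \right)} t = 1 + 4 \cdot 8 = 1 + 32 = 33$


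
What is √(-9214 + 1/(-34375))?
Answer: I*√17420218805/1375 ≈ 95.99*I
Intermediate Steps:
√(-9214 + 1/(-34375)) = √(-9214 - 1/34375) = √(-316731251/34375) = I*√17420218805/1375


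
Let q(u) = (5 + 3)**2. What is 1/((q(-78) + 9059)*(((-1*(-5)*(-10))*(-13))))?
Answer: 1/5929950 ≈ 1.6864e-7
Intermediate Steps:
q(u) = 64 (q(u) = 8**2 = 64)
1/((q(-78) + 9059)*(((-1*(-5)*(-10))*(-13)))) = 1/((64 + 9059)*(((-1*(-5)*(-10))*(-13)))) = 1/(9123*(((5*(-10))*(-13)))) = 1/(9123*((-50*(-13)))) = (1/9123)/650 = (1/9123)*(1/650) = 1/5929950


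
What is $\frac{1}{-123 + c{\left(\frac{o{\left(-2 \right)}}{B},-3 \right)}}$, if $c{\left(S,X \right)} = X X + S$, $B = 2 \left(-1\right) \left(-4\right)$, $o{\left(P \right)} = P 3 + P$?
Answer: $- \frac{1}{115} \approx -0.0086956$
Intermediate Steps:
$o{\left(P \right)} = 4 P$ ($o{\left(P \right)} = 3 P + P = 4 P$)
$B = 8$ ($B = \left(-2\right) \left(-4\right) = 8$)
$c{\left(S,X \right)} = S + X^{2}$ ($c{\left(S,X \right)} = X^{2} + S = S + X^{2}$)
$\frac{1}{-123 + c{\left(\frac{o{\left(-2 \right)}}{B},-3 \right)}} = \frac{1}{-123 + \left(\frac{4 \left(-2\right)}{8} + \left(-3\right)^{2}\right)} = \frac{1}{-123 + \left(\left(-8\right) \frac{1}{8} + 9\right)} = \frac{1}{-123 + \left(-1 + 9\right)} = \frac{1}{-123 + 8} = \frac{1}{-115} = - \frac{1}{115}$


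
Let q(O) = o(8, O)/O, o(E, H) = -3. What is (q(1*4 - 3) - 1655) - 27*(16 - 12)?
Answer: -1766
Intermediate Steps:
q(O) = -3/O
(q(1*4 - 3) - 1655) - 27*(16 - 12) = (-3/(1*4 - 3) - 1655) - 27*(16 - 12) = (-3/(4 - 3) - 1655) - 27*4 = (-3/1 - 1655) - 108 = (-3*1 - 1655) - 108 = (-3 - 1655) - 108 = -1658 - 108 = -1766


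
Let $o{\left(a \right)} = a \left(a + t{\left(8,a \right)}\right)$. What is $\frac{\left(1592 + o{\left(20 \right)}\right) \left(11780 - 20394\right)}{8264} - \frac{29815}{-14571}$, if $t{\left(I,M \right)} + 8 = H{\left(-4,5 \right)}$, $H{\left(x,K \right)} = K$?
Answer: $- \frac{30280975556}{15051843} \approx -2011.8$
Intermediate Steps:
$t{\left(I,M \right)} = -3$ ($t{\left(I,M \right)} = -8 + 5 = -3$)
$o{\left(a \right)} = a \left(-3 + a\right)$ ($o{\left(a \right)} = a \left(a - 3\right) = a \left(-3 + a\right)$)
$\frac{\left(1592 + o{\left(20 \right)}\right) \left(11780 - 20394\right)}{8264} - \frac{29815}{-14571} = \frac{\left(1592 + 20 \left(-3 + 20\right)\right) \left(11780 - 20394\right)}{8264} - \frac{29815}{-14571} = \left(1592 + 20 \cdot 17\right) \left(-8614\right) \frac{1}{8264} - - \frac{29815}{14571} = \left(1592 + 340\right) \left(-8614\right) \frac{1}{8264} + \frac{29815}{14571} = 1932 \left(-8614\right) \frac{1}{8264} + \frac{29815}{14571} = \left(-16642248\right) \frac{1}{8264} + \frac{29815}{14571} = - \frac{2080281}{1033} + \frac{29815}{14571} = - \frac{30280975556}{15051843}$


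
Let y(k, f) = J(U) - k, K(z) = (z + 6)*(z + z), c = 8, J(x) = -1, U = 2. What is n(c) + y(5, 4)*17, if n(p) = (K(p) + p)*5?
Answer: 1058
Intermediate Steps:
K(z) = 2*z*(6 + z) (K(z) = (6 + z)*(2*z) = 2*z*(6 + z))
y(k, f) = -1 - k
n(p) = 5*p + 10*p*(6 + p) (n(p) = (2*p*(6 + p) + p)*5 = (p + 2*p*(6 + p))*5 = 5*p + 10*p*(6 + p))
n(c) + y(5, 4)*17 = 5*8*(13 + 2*8) + (-1 - 1*5)*17 = 5*8*(13 + 16) + (-1 - 5)*17 = 5*8*29 - 6*17 = 1160 - 102 = 1058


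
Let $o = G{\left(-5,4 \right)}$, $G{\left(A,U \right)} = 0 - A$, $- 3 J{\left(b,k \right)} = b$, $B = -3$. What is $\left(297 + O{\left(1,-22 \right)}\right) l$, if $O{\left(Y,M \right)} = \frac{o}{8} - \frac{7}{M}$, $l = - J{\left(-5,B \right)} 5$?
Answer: $- \frac{655475}{264} \approx -2482.9$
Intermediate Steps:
$J{\left(b,k \right)} = - \frac{b}{3}$
$G{\left(A,U \right)} = - A$
$l = - \frac{25}{3}$ ($l = - \frac{\left(-1\right) \left(-5\right)}{3} \cdot 5 = \left(-1\right) \frac{5}{3} \cdot 5 = \left(- \frac{5}{3}\right) 5 = - \frac{25}{3} \approx -8.3333$)
$o = 5$ ($o = \left(-1\right) \left(-5\right) = 5$)
$O{\left(Y,M \right)} = \frac{5}{8} - \frac{7}{M}$
$\left(297 + O{\left(1,-22 \right)}\right) l = \left(297 + \left(\frac{5}{8} - \frac{7}{-22}\right)\right) \left(- \frac{25}{3}\right) = \left(297 + \left(\frac{5}{8} - - \frac{7}{22}\right)\right) \left(- \frac{25}{3}\right) = \left(297 + \left(\frac{5}{8} + \frac{7}{22}\right)\right) \left(- \frac{25}{3}\right) = \left(297 + \frac{83}{88}\right) \left(- \frac{25}{3}\right) = \frac{26219}{88} \left(- \frac{25}{3}\right) = - \frac{655475}{264}$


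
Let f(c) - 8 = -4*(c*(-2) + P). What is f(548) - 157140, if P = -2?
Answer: -152740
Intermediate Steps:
f(c) = 16 + 8*c (f(c) = 8 - 4*(c*(-2) - 2) = 8 - 4*(-2*c - 2) = 8 - 4*(-2 - 2*c) = 8 + (8 + 8*c) = 16 + 8*c)
f(548) - 157140 = (16 + 8*548) - 157140 = (16 + 4384) - 157140 = 4400 - 157140 = -152740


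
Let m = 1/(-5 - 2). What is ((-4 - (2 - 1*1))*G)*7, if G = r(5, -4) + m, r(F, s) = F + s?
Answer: -30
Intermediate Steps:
m = -1/7 (m = 1/(-7) = -1/7 ≈ -0.14286)
G = 6/7 (G = (5 - 4) - 1/7 = 1 - 1/7 = 6/7 ≈ 0.85714)
((-4 - (2 - 1*1))*G)*7 = ((-4 - (2 - 1*1))*(6/7))*7 = ((-4 - (2 - 1))*(6/7))*7 = ((-4 - 1*1)*(6/7))*7 = ((-4 - 1)*(6/7))*7 = -5*6/7*7 = -30/7*7 = -30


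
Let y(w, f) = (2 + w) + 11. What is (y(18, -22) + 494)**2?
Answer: 275625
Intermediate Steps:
y(w, f) = 13 + w
(y(18, -22) + 494)**2 = ((13 + 18) + 494)**2 = (31 + 494)**2 = 525**2 = 275625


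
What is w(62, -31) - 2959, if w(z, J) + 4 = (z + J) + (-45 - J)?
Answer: -2946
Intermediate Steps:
w(z, J) = -49 + z (w(z, J) = -4 + ((z + J) + (-45 - J)) = -4 + ((J + z) + (-45 - J)) = -4 + (-45 + z) = -49 + z)
w(62, -31) - 2959 = (-49 + 62) - 2959 = 13 - 2959 = -2946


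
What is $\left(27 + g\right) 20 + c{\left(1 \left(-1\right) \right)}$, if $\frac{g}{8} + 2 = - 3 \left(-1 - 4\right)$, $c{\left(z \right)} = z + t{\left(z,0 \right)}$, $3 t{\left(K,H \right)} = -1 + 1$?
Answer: $2619$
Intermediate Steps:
$t{\left(K,H \right)} = 0$ ($t{\left(K,H \right)} = \frac{-1 + 1}{3} = \frac{1}{3} \cdot 0 = 0$)
$c{\left(z \right)} = z$ ($c{\left(z \right)} = z + 0 = z$)
$g = 104$ ($g = -16 + 8 \left(- 3 \left(-1 - 4\right)\right) = -16 + 8 \left(\left(-3\right) \left(-5\right)\right) = -16 + 8 \cdot 15 = -16 + 120 = 104$)
$\left(27 + g\right) 20 + c{\left(1 \left(-1\right) \right)} = \left(27 + 104\right) 20 + 1 \left(-1\right) = 131 \cdot 20 - 1 = 2620 - 1 = 2619$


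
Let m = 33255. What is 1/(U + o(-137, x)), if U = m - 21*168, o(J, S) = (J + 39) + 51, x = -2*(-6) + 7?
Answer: 1/29680 ≈ 3.3693e-5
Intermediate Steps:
x = 19 (x = 12 + 7 = 19)
o(J, S) = 90 + J (o(J, S) = (39 + J) + 51 = 90 + J)
U = 29727 (U = 33255 - 21*168 = 33255 - 1*3528 = 33255 - 3528 = 29727)
1/(U + o(-137, x)) = 1/(29727 + (90 - 137)) = 1/(29727 - 47) = 1/29680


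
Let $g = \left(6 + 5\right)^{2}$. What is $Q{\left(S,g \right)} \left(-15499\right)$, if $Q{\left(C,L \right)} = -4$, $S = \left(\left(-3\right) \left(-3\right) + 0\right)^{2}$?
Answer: $61996$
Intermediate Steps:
$g = 121$ ($g = 11^{2} = 121$)
$S = 81$ ($S = \left(9 + 0\right)^{2} = 9^{2} = 81$)
$Q{\left(S,g \right)} \left(-15499\right) = \left(-4\right) \left(-15499\right) = 61996$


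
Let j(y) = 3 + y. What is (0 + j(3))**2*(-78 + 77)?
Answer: -36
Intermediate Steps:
(0 + j(3))**2*(-78 + 77) = (0 + (3 + 3))**2*(-78 + 77) = (0 + 6)**2*(-1) = 6**2*(-1) = 36*(-1) = -36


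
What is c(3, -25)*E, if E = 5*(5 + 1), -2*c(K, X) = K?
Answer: -45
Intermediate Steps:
c(K, X) = -K/2
E = 30 (E = 5*6 = 30)
c(3, -25)*E = -1/2*3*30 = -3/2*30 = -45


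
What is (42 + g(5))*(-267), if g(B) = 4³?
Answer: -28302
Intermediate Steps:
g(B) = 64
(42 + g(5))*(-267) = (42 + 64)*(-267) = 106*(-267) = -28302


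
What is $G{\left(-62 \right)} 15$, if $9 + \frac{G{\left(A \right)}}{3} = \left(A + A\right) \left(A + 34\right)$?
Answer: $155835$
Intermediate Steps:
$G{\left(A \right)} = -27 + 6 A \left(34 + A\right)$ ($G{\left(A \right)} = -27 + 3 \left(A + A\right) \left(A + 34\right) = -27 + 3 \cdot 2 A \left(34 + A\right) = -27 + 6 A \left(34 + A\right)$)
$G{\left(-62 \right)} 15 = \left(-27 + 6 \left(-62\right)^{2} + 204 \left(-62\right)\right) 15 = \left(-27 + 6 \cdot 3844 - 12648\right) 15 = \left(-27 + 23064 - 12648\right) 15 = 10389 \cdot 15 = 155835$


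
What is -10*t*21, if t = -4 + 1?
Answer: 630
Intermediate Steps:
t = -3
-10*t*21 = -10*(-3)*21 = 30*21 = 630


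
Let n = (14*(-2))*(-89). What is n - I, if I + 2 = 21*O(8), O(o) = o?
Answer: 2326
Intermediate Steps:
I = 166 (I = -2 + 21*8 = -2 + 168 = 166)
n = 2492 (n = -28*(-89) = 2492)
n - I = 2492 - 1*166 = 2492 - 166 = 2326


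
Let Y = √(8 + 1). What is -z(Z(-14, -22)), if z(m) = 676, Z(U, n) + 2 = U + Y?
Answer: -676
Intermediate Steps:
Y = 3 (Y = √9 = 3)
Z(U, n) = 1 + U (Z(U, n) = -2 + (U + 3) = -2 + (3 + U) = 1 + U)
-z(Z(-14, -22)) = -1*676 = -676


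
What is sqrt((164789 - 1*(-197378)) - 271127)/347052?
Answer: sqrt(5690)/86763 ≈ 0.00086940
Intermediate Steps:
sqrt((164789 - 1*(-197378)) - 271127)/347052 = sqrt((164789 + 197378) - 271127)*(1/347052) = sqrt(362167 - 271127)*(1/347052) = sqrt(91040)*(1/347052) = (4*sqrt(5690))*(1/347052) = sqrt(5690)/86763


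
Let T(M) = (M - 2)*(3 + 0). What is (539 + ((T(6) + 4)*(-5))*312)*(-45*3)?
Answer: 3296835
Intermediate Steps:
T(M) = -6 + 3*M (T(M) = (-2 + M)*3 = -6 + 3*M)
(539 + ((T(6) + 4)*(-5))*312)*(-45*3) = (539 + (((-6 + 3*6) + 4)*(-5))*312)*(-45*3) = (539 + (((-6 + 18) + 4)*(-5))*312)*(-135) = (539 + ((12 + 4)*(-5))*312)*(-135) = (539 + (16*(-5))*312)*(-135) = (539 - 80*312)*(-135) = (539 - 24960)*(-135) = -24421*(-135) = 3296835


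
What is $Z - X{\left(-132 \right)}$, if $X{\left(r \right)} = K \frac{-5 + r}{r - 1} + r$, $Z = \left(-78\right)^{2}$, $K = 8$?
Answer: $\frac{825632}{133} \approx 6207.8$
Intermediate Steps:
$Z = 6084$
$X{\left(r \right)} = r + \frac{8 \left(-5 + r\right)}{-1 + r}$ ($X{\left(r \right)} = 8 \frac{-5 + r}{r - 1} + r = 8 \frac{-5 + r}{-1 + r} + r = \frac{8 \left(-5 + r\right)}{-1 + r} + r = r + \frac{8 \left(-5 + r\right)}{-1 + r}$)
$Z - X{\left(-132 \right)} = 6084 - \frac{-40 + \left(-132\right)^{2} + 7 \left(-132\right)}{-1 - 132} = 6084 - \frac{-40 + 17424 - 924}{-133} = 6084 - \left(- \frac{1}{133}\right) 16460 = 6084 - - \frac{16460}{133} = 6084 + \frac{16460}{133} = \frac{825632}{133}$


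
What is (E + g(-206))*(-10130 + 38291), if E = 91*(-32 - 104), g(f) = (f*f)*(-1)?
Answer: -1543560732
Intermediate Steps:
g(f) = -f**2 (g(f) = f**2*(-1) = -f**2)
E = -12376 (E = 91*(-136) = -12376)
(E + g(-206))*(-10130 + 38291) = (-12376 - 1*(-206)**2)*(-10130 + 38291) = (-12376 - 1*42436)*28161 = (-12376 - 42436)*28161 = -54812*28161 = -1543560732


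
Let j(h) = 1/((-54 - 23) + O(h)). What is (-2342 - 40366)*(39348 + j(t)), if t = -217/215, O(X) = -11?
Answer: -36970425771/22 ≈ -1.6805e+9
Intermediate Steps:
t = -217/215 (t = -217*1/215 = -217/215 ≈ -1.0093)
j(h) = -1/88 (j(h) = 1/((-54 - 23) - 11) = 1/(-77 - 11) = 1/(-88) = -1/88)
(-2342 - 40366)*(39348 + j(t)) = (-2342 - 40366)*(39348 - 1/88) = -42708*3462623/88 = -36970425771/22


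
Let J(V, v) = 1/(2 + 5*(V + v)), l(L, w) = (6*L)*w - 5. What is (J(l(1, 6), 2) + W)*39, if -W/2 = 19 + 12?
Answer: -403767/167 ≈ -2417.8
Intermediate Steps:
l(L, w) = -5 + 6*L*w (l(L, w) = 6*L*w - 5 = -5 + 6*L*w)
J(V, v) = 1/(2 + 5*V + 5*v) (J(V, v) = 1/(2 + (5*V + 5*v)) = 1/(2 + 5*V + 5*v))
W = -62 (W = -2*(19 + 12) = -2*31 = -62)
(J(l(1, 6), 2) + W)*39 = (1/(2 + 5*(-5 + 6*1*6) + 5*2) - 62)*39 = (1/(2 + 5*(-5 + 36) + 10) - 62)*39 = (1/(2 + 5*31 + 10) - 62)*39 = (1/(2 + 155 + 10) - 62)*39 = (1/167 - 62)*39 = -10353/167*39 = -403767/167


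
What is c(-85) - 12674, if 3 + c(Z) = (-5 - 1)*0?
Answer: -12677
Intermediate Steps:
c(Z) = -3 (c(Z) = -3 + (-5 - 1)*0 = -3 - 6*0 = -3 + 0 = -3)
c(-85) - 12674 = -3 - 12674 = -12677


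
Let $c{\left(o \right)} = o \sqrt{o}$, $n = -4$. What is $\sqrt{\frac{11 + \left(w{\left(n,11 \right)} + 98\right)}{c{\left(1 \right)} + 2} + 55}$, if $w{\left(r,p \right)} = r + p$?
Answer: $\frac{\sqrt{843}}{3} \approx 9.6782$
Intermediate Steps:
$w{\left(r,p \right)} = p + r$
$c{\left(o \right)} = o^{\frac{3}{2}}$
$\sqrt{\frac{11 + \left(w{\left(n,11 \right)} + 98\right)}{c{\left(1 \right)} + 2} + 55} = \sqrt{\frac{11 + \left(\left(11 - 4\right) + 98\right)}{1^{\frac{3}{2}} + 2} + 55} = \sqrt{\frac{11 + \left(7 + 98\right)}{1 + 2} + 55} = \sqrt{\frac{11 + 105}{3} + 55} = \sqrt{116 \cdot \frac{1}{3} + 55} = \sqrt{\frac{116}{3} + 55} = \sqrt{\frac{281}{3}} = \frac{\sqrt{843}}{3}$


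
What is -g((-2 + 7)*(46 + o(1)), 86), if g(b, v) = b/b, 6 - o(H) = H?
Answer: -1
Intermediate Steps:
o(H) = 6 - H
g(b, v) = 1
-g((-2 + 7)*(46 + o(1)), 86) = -1*1 = -1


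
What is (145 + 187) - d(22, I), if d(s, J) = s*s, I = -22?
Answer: -152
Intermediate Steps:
d(s, J) = s**2
(145 + 187) - d(22, I) = (145 + 187) - 1*22**2 = 332 - 1*484 = 332 - 484 = -152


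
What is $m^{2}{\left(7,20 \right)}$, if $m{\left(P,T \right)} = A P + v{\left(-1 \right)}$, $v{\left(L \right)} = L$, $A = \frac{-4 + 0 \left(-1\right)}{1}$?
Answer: $841$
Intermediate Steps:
$A = -4$ ($A = \left(-4 + 0\right) 1 = \left(-4\right) 1 = -4$)
$m{\left(P,T \right)} = -1 - 4 P$ ($m{\left(P,T \right)} = - 4 P - 1 = -1 - 4 P$)
$m^{2}{\left(7,20 \right)} = \left(-1 - 28\right)^{2} = \left(-29\right)^{2} = 841$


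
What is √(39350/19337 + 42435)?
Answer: √15868037821465/19337 ≈ 206.00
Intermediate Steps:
√(39350/19337 + 42435) = √(820604945/19337) = √15868037821465/19337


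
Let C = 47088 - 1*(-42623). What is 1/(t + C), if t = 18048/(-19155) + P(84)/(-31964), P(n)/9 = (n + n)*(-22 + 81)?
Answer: 51022535/4577092165259 ≈ 1.1147e-5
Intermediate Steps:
P(n) = 1062*n (P(n) = 9*((n + n)*(-22 + 81)) = 9*((2*n)*59) = 9*(118*n) = 1062*n)
t = -190472126/51022535 (t = 18048/(-19155) + (1062*84)/(-31964) = 18048*(-1/19155) + 89208*(-1/31964) = -6016/6385 - 22302/7991 = -190472126/51022535 ≈ -3.7331)
C = 89711 (C = 47088 + 42623 = 89711)
1/(t + C) = 1/(-190472126/51022535 + 89711) = 1/(4577092165259/51022535) = 51022535/4577092165259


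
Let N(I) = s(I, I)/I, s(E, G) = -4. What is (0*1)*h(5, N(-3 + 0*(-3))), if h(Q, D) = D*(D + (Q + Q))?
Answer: 0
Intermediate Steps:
N(I) = -4/I
h(Q, D) = D*(D + 2*Q)
(0*1)*h(5, N(-3 + 0*(-3))) = (0*1)*((-4/(-3 + 0*(-3)))*(-4/(-3 + 0*(-3)) + 2*5)) = 0*((-4/(-3 + 0))*(-4/(-3 + 0) + 10)) = 0*((-4/(-3))*(-4/(-3) + 10)) = 0*((-4*(-1/3))*(-4*(-1/3) + 10)) = 0*(4*(4/3 + 10)/3) = 0*((4/3)*(34/3)) = 0*(136/9) = 0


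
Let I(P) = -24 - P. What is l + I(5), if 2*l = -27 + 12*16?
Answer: 107/2 ≈ 53.500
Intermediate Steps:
l = 165/2 (l = (-27 + 12*16)/2 = (-27 + 192)/2 = (½)*165 = 165/2 ≈ 82.500)
l + I(5) = 165/2 + (-24 - 1*5) = 165/2 + (-24 - 5) = 165/2 - 29 = 107/2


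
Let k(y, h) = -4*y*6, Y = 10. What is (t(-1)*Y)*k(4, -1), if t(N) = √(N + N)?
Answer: -960*I*√2 ≈ -1357.6*I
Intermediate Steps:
k(y, h) = -24*y
t(N) = √2*√N (t(N) = √(2*N) = √2*√N)
(t(-1)*Y)*k(4, -1) = ((√2*√(-1))*10)*(-24*4) = ((√2*I)*10)*(-96) = ((I*√2)*10)*(-96) = (10*I*√2)*(-96) = -960*I*√2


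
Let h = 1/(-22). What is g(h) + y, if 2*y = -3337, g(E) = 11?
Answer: -3315/2 ≈ -1657.5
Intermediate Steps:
h = -1/22 ≈ -0.045455
y = -3337/2 (y = (½)*(-3337) = -3337/2 ≈ -1668.5)
g(h) + y = 11 - 3337/2 = -3315/2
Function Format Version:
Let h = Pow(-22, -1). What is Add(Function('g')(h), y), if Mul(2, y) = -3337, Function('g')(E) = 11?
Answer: Rational(-3315, 2) ≈ -1657.5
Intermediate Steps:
h = Rational(-1, 22) ≈ -0.045455
y = Rational(-3337, 2) (y = Mul(Rational(1, 2), -3337) = Rational(-3337, 2) ≈ -1668.5)
Add(Function('g')(h), y) = Add(11, Rational(-3337, 2)) = Rational(-3315, 2)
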